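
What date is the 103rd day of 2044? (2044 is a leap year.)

2044-04-12

January has 31 days (103 − 31 = 72 remain).
February has 29 days (72 − 29 = 43 remain).
March has 31 days (43 − 31 = 12 remain).
12 into April → April 12.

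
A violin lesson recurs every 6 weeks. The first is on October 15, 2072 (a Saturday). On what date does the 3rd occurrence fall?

January 7, 2073

The 3rd occurrence is 2 intervals after the first: 2 × 42 = 84 days after October 15, 2072.
October has 31 days — 16 days to the end of October leaves 68.
November has 30 days (38 left).
December has 31 days (7 left).
7 days into January → January 7, 2073.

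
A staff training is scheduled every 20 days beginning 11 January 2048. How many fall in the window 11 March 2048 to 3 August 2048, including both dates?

8

Occurrences land 20·i days after 11 January 2048 for i = 0, 1, 2, …
11 March 2048 is 60 days after the start; 60 ÷ 20 = 3 remainder 0. First occurrence in the window: #4 on 11 March 2048 (3×20 = 60 days in).
3 August 2048 is 205 days after the start; 205 ÷ 20 = 10 remainder 5. Last occurrence in the window: #11 on 29 July 2048.
Occurrences #4 through #11: 8 in total.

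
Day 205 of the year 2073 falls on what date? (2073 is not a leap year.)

2073-07-24

January has 31 days (205 − 31 = 174 remain).
February has 28 days (174 − 28 = 146 remain).
March has 31 days (146 − 31 = 115 remain).
April has 30 days (115 − 30 = 85 remain).
May has 31 days (85 − 31 = 54 remain).
June has 30 days (54 − 30 = 24 remain).
24 into July → July 24.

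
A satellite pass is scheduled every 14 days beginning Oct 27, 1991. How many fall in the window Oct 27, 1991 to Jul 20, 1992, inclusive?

Occurrences land 14·i days after Oct 27, 1991 for i = 0, 1, 2, …
The window opens on the start date, so the first occurrence inside is #1 on Oct 27, 1991.
Jul 20, 1992 is 267 days after the start; 267 ÷ 14 = 19 remainder 1. Last occurrence in the window: #20 on Jul 19, 1992.
Occurrences #1 through #20: 20 in total.

20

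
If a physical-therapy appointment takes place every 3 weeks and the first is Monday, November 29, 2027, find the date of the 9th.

May 15, 2028

The 9th occurrence is 8 intervals after the first: 8 × 21 = 168 days after November 29, 2027.
November has 30 days — 1 day to the end of November leaves 167.
December has 31 days (136 left).
January has 31 days (105 left).
February has 29 days (76 left).
March has 31 days (45 left).
April has 30 days (15 left).
15 days into May → May 15, 2028.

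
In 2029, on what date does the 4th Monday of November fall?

26 November 2029

The first Monday of November 2029 is November 5.
The 4th Monday is 3 weeks later: 5 + 21 = 26.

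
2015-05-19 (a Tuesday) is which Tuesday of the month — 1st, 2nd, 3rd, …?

3rd

Day 19 falls in week ⌈19/7⌉ of the month.
Days 1–7 hold the 1st Tuesday, 8–14 the 2nd, 15–21 the 3rd, 22–28 the 4th, 29–31 the 5th.
19 is in the range for the 3rd.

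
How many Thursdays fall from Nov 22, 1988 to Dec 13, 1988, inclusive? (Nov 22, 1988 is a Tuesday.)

3

Nov 22, 1988 is a Tuesday; the first Thursday on or after it is Nov 24, 1988 (2 days later).
From Nov 24, 1988 to Dec 13, 1988: 6 + 13 = 19 days (rest of Nov, Dec).
19 ÷ 7 = 2 full weeks with remainder 5, so 2 more Thursdays after the first → 3.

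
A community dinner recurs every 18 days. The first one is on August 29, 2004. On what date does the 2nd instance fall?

September 16, 2004

The 2nd occurrence is 1 interval after the first: 1 × 18 = 18 days after August 29, 2004.
August has 31 days — 2 days to the end of August leaves 16.
16 days into September → September 16, 2004.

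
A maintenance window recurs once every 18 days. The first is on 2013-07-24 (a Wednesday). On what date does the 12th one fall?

The 12th occurrence is 11 intervals after the first: 11 × 18 = 198 days after 2013-07-24.
July has 31 days — 7 days to the end of July leaves 191.
August has 31 days (160 left).
September has 30 days (130 left).
October has 31 days (99 left).
November has 30 days (69 left).
December has 31 days (38 left).
January has 31 days (7 left).
7 days into February → 2014-02-07.

2014-02-07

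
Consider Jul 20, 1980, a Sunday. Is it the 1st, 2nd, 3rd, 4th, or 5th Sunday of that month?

3rd

Day 20 falls in week ⌈20/7⌉ of the month.
Days 1–7 hold the 1st Sunday, 8–14 the 2nd, 15–21 the 3rd, 22–28 the 4th, 29–31 the 5th.
20 is in the range for the 3rd.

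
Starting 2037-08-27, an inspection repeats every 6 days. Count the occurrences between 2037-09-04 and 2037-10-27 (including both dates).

9

Occurrences land 6·i days after 2037-08-27 for i = 0, 1, 2, …
2037-09-04 is 8 days after the start; 8 ÷ 6 = 1 remainder 2; since the remainder is 2, round up to i = 2. First occurrence in the window: #3 on 2037-09-08 (2×6 = 12 days in).
2037-10-27 is 61 days after the start; 61 ÷ 6 = 10 remainder 1. Last occurrence in the window: #11 on 2037-10-26.
Occurrences #3 through #11: 9 in total.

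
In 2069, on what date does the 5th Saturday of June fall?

The first Saturday of June 2069 is June 1.
The 5th Saturday is 4 weeks later: 1 + 28 = 29.

2069-06-29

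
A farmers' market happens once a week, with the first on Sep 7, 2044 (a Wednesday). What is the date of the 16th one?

The 16th occurrence is 15 intervals after the first: 15 × 7 = 105 days after Sep 7, 2044.
Sep has 30 days — 23 days to the end of Sep leaves 82.
Oct has 31 days (51 left).
Nov has 30 days (21 left).
21 days into Dec → Dec 21, 2044.

Dec 21, 2044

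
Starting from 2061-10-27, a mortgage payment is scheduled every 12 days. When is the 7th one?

2062-01-07

The 7th occurrence is 6 intervals after the first: 6 × 12 = 72 days after 2061-10-27.
October has 31 days — 4 days to the end of October leaves 68.
November has 30 days (38 left).
December has 31 days (7 left).
7 days into January → 2062-01-07.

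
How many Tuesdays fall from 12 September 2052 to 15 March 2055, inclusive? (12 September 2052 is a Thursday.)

12 September 2052 is a Thursday; the first Tuesday on or after it is 17 September 2052 (5 days later).
From 17 September 2052 to 15 March 2055: 105 + 365 + 365 + 74 = 909 days (rest of 2052, 2053, 2054, to 15 March 2055 in 2055).
909 ÷ 7 = 129 full weeks with remainder 6, so 129 more Tuesdays after the first → 130.

130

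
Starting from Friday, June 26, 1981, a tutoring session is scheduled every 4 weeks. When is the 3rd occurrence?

The 3rd occurrence is 2 intervals after the first: 2 × 28 = 56 days after June 26, 1981.
June has 30 days — 4 days to the end of June leaves 52.
July has 31 days (21 left).
21 days into August → August 21, 1981.

August 21, 1981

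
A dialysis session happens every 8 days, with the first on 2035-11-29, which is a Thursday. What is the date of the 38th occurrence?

2036-09-20

The 38th occurrence is 37 intervals after the first: 37 × 8 = 296 days after 2035-11-29.
November has 30 days — 1 day to the end of November leaves 295.
December has 31 days (264 left).
January has 31 days (233 left).
February has 29 days (204 left).
March has 31 days (173 left).
April has 30 days (143 left).
May has 31 days (112 left).
June has 30 days (82 left).
July has 31 days (51 left).
August has 31 days (20 left).
20 days into September → 2036-09-20.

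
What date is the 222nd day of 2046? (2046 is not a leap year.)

Jan has 31 days (222 − 31 = 191 remain).
Feb has 28 days (191 − 28 = 163 remain).
Mar has 31 days (163 − 31 = 132 remain).
Apr has 30 days (132 − 30 = 102 remain).
May has 31 days (102 − 31 = 71 remain).
Jun has 30 days (71 − 30 = 41 remain).
Jul has 31 days (41 − 31 = 10 remain).
10 into Aug → Aug 10.

Aug 10, 2046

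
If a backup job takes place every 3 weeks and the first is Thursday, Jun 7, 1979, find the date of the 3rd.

Jul 19, 1979

The 3rd occurrence is 2 intervals after the first: 2 × 21 = 42 days after Jun 7, 1979.
Jun has 30 days — 23 days to the end of Jun leaves 19.
19 days into Jul → Jul 19, 1979.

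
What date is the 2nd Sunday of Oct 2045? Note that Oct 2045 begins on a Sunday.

Oct 8, 2045

Oct 2045 begins on a Sunday, so the first Sunday is Oct 1.
The 2nd Sunday is 1 weeks later: 1 + 7 = 8.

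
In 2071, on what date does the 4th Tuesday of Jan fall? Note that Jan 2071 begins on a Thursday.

Jan 2071 begins on a Thursday, so the first Tuesday is Jan 6 (5 days later).
The 4th Tuesday is 3 weeks later: 6 + 21 = 27.

Jan 27, 2071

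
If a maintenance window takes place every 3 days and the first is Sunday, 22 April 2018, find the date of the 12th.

25 May 2018

The 12th occurrence is 11 intervals after the first: 11 × 3 = 33 days after 22 April 2018.
April has 30 days — 8 days to the end of April leaves 25.
25 days into May → 25 May 2018.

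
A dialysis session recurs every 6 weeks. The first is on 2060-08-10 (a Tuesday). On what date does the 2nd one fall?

2060-09-21

The 2nd occurrence is 1 interval after the first: 1 × 42 = 42 days after 2060-08-10.
August has 31 days — 21 days to the end of August leaves 21.
21 days into September → 2060-09-21.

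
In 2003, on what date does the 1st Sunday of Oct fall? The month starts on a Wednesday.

Oct 2003 begins on a Wednesday, so the first Sunday is Oct 5 (4 days later).

Oct 5, 2003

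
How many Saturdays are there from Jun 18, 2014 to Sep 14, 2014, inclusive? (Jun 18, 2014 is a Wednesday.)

Jun 18, 2014 is a Wednesday; the first Saturday on or after it is Jun 21, 2014 (3 days later).
From Jun 21, 2014 to Sep 14, 2014: 9 + 31 + 31 + 14 = 85 days (rest of Jun, Jul, Aug, Sep).
85 ÷ 7 = 12 full weeks with remainder 1, so 12 more Saturdays after the first → 13.

13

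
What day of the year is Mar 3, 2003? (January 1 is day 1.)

62

Days in months before Mar: 31 + 28 = 59.
Plus 3 days into Mar → day 62.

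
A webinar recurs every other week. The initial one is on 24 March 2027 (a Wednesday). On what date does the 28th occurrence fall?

5 April 2028

The 28th occurrence is 27 intervals after the first: 27 × 14 = 378 days after 24 March 2027.
March has 31 days — 7 days to the end of March leaves 371.
April has 30 days (341 left).
May has 31 days (310 left).
June has 30 days (280 left).
July has 31 days (249 left).
August has 31 days (218 left).
September has 30 days (188 left).
October has 31 days (157 left).
November has 30 days (127 left).
December has 31 days (96 left).
January has 31 days (65 left).
February has 29 days (36 left).
March has 31 days (5 left).
5 days into April → 5 April 2028.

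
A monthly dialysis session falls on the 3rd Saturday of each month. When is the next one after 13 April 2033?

16 April 2033

April 2033 starts on a Friday; its first Saturday is the 2nd, so the 3rd Saturday is the 16th — 16 April 2033.
16 April 2033 is after 13 April 2033, so that is the next one.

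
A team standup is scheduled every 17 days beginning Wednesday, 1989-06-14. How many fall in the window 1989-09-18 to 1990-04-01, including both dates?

Occurrences land 17·i days after 1989-06-14 for i = 0, 1, 2, …
1989-09-18 is 96 days after the start; 96 ÷ 17 = 5 remainder 11; since the remainder is 11, round up to i = 6. First occurrence in the window: #7 on 1989-09-24 (6×17 = 102 days in).
1990-04-01 is 291 days after the start; 291 ÷ 17 = 17 remainder 2. Last occurrence in the window: #18 on 1990-03-30.
Occurrences #7 through #18: 12 in total.

12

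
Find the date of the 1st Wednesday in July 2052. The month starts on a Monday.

2052-07-03

July 2052 begins on a Monday, so the first Wednesday is July 3 (2 days later).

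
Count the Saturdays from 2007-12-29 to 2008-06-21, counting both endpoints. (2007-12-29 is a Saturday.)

2007-12-29 is a Saturday; the first Saturday on or after it is 2007-12-29.
From 2007-12-29 to 2008-06-21: 2 + 31 + 29 + 31 + 30 + 31 + 21 = 175 days (rest of December, January, February, March, April, May, June).
175 ÷ 7 = 25 full weeks with remainder 0, so 25 more Saturdays after the first → 26.

26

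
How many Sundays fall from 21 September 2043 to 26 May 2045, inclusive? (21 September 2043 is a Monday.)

21 September 2043 is a Monday; the first Sunday on or after it is 27 September 2043 (6 days later).
From 27 September 2043 to 26 May 2045: 95 + 366 + 146 = 607 days (rest of 2043, 2044, to 26 May 2045 in 2045).
607 ÷ 7 = 86 full weeks with remainder 5, so 86 more Sundays after the first → 87.

87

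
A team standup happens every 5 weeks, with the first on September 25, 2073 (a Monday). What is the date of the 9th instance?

July 2, 2074

The 9th occurrence is 8 intervals after the first: 8 × 35 = 280 days after September 25, 2073.
September has 30 days — 5 days to the end of September leaves 275.
October has 31 days (244 left).
November has 30 days (214 left).
December has 31 days (183 left).
January has 31 days (152 left).
February has 28 days (124 left).
March has 31 days (93 left).
April has 30 days (63 left).
May has 31 days (32 left).
June has 30 days (2 left).
2 days into July → July 2, 2074.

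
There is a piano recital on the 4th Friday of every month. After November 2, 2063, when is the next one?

November 23, 2063

November 2063 starts on a Thursday; its first Friday is the 2nd, so the 4th Friday is the 23rd — November 23, 2063.
November 23, 2063 is after November 2, 2063, so that is the next one.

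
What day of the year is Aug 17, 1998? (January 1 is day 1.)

229

Days in months before Aug: 31 + 28 + 31 + 30 + 31 + 30 + 31 = 212.
Plus 17 days into Aug → day 229.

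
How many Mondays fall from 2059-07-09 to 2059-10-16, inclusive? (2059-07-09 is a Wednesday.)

2059-07-09 is a Wednesday; the first Monday on or after it is 2059-07-14 (5 days later).
From 2059-07-14 to 2059-10-16: 17 + 31 + 30 + 16 = 94 days (rest of July, August, September, October).
94 ÷ 7 = 13 full weeks with remainder 3, so 13 more Mondays after the first → 14.

14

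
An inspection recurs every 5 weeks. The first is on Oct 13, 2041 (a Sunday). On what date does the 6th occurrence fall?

Apr 6, 2042

The 6th occurrence is 5 intervals after the first: 5 × 35 = 175 days after Oct 13, 2041.
Oct has 31 days — 18 days to the end of Oct leaves 157.
Nov has 30 days (127 left).
Dec has 31 days (96 left).
Jan has 31 days (65 left).
Feb has 28 days (37 left).
Mar has 31 days (6 left).
6 days into Apr → Apr 6, 2042.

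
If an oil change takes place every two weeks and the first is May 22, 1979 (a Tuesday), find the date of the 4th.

Jul 3, 1979

The 4th occurrence is 3 intervals after the first: 3 × 14 = 42 days after May 22, 1979.
May has 31 days — 9 days to the end of May leaves 33.
Jun has 30 days (3 left).
3 days into Jul → Jul 3, 1979.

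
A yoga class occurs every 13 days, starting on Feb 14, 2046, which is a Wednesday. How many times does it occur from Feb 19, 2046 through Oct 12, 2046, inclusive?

18

Occurrences land 13·i days after Feb 14, 2046 for i = 0, 1, 2, …
Feb 19, 2046 is 5 days after the start; 5 ÷ 13 = 0 remainder 5; since the remainder is 5, round up to i = 1. First occurrence in the window: #2 on Feb 27, 2046 (1×13 = 13 days in).
Oct 12, 2046 is 240 days after the start; 240 ÷ 13 = 18 remainder 6. Last occurrence in the window: #19 on Oct 6, 2046.
Occurrences #2 through #19: 18 in total.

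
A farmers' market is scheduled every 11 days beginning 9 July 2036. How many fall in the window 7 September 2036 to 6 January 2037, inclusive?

Occurrences land 11·i days after 9 July 2036 for i = 0, 1, 2, …
7 September 2036 is 60 days after the start; 60 ÷ 11 = 5 remainder 5; since the remainder is 5, round up to i = 6. First occurrence in the window: #7 on 13 September 2036 (6×11 = 66 days in).
6 January 2037 is 181 days after the start; 181 ÷ 11 = 16 remainder 5. Last occurrence in the window: #17 on 1 January 2037.
Occurrences #7 through #17: 11 in total.

11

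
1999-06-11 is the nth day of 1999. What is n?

Days in months before June: 31 + 28 + 31 + 30 + 31 = 151.
Plus 11 days into June → day 162.

162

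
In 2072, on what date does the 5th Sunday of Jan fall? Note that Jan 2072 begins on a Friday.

Jan 31, 2072

Jan 2072 begins on a Friday, so the first Sunday is Jan 3 (2 days later).
The 5th Sunday is 4 weeks later: 3 + 28 = 31.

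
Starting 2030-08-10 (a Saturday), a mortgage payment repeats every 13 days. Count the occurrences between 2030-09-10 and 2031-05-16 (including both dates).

19

Occurrences land 13·i days after 2030-08-10 for i = 0, 1, 2, …
2030-09-10 is 31 days after the start; 31 ÷ 13 = 2 remainder 5; since the remainder is 5, round up to i = 3. First occurrence in the window: #4 on 2030-09-18 (3×13 = 39 days in).
2031-05-16 is 279 days after the start; 279 ÷ 13 = 21 remainder 6. Last occurrence in the window: #22 on 2031-05-10.
Occurrences #4 through #22: 19 in total.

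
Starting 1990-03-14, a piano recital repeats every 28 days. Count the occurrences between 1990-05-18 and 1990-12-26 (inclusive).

8

Occurrences land 28·i days after 1990-03-14 for i = 0, 1, 2, …
1990-05-18 is 65 days after the start; 65 ÷ 28 = 2 remainder 9; since the remainder is 9, round up to i = 3. First occurrence in the window: #4 on 1990-06-06 (3×28 = 84 days in).
1990-12-26 is 287 days after the start; 287 ÷ 28 = 10 remainder 7. Last occurrence in the window: #11 on 1990-12-19.
Occurrences #4 through #11: 8 in total.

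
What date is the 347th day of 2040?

January has 31 days (347 − 31 = 316 remain).
February has 29 days (316 − 29 = 287 remain).
March has 31 days (287 − 31 = 256 remain).
April has 30 days (256 − 30 = 226 remain).
May has 31 days (226 − 31 = 195 remain).
June has 30 days (195 − 30 = 165 remain).
July has 31 days (165 − 31 = 134 remain).
August has 31 days (134 − 31 = 103 remain).
September has 30 days (103 − 30 = 73 remain).
October has 31 days (73 − 31 = 42 remain).
November has 30 days (42 − 30 = 12 remain).
12 into December → December 12.

12 December 2040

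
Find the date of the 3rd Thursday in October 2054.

15 October 2054

The first Thursday of October 2054 is October 1.
The 3rd Thursday is 2 weeks later: 1 + 14 = 15.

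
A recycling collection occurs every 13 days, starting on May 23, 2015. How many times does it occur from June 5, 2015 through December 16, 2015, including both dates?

15

Occurrences land 13·i days after May 23, 2015 for i = 0, 1, 2, …
June 5, 2015 is 13 days after the start; 13 ÷ 13 = 1 remainder 0. First occurrence in the window: #2 on June 5, 2015 (1×13 = 13 days in).
December 16, 2015 is 207 days after the start; 207 ÷ 13 = 15 remainder 12. Last occurrence in the window: #16 on December 4, 2015.
Occurrences #2 through #16: 15 in total.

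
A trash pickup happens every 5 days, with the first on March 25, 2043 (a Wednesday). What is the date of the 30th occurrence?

The 30th occurrence is 29 intervals after the first: 29 × 5 = 145 days after March 25, 2043.
March has 31 days — 6 days to the end of March leaves 139.
April has 30 days (109 left).
May has 31 days (78 left).
June has 30 days (48 left).
July has 31 days (17 left).
17 days into August → August 17, 2043.

August 17, 2043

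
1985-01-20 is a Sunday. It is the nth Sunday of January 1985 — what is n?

3rd

Day 20 falls in week ⌈20/7⌉ of the month.
Days 1–7 hold the 1st Sunday, 8–14 the 2nd, 15–21 the 3rd, 22–28 the 4th, 29–31 the 5th.
20 is in the range for the 3rd.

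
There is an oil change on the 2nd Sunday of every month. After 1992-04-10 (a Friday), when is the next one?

1992-04-12

April 1992 starts on a Wednesday; its first Sunday is the 5th, so the 2nd Sunday is the 12th — 1992-04-12.
1992-04-12 is after 1992-04-10, so that is the next one.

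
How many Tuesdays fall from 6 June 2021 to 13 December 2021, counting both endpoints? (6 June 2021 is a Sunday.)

27

6 June 2021 is a Sunday; the first Tuesday on or after it is 8 June 2021 (2 days later).
From 8 June 2021 to 13 December 2021: 22 + 31 + 31 + 30 + 31 + 30 + 13 = 188 days (rest of June, July, August, September, October, November, December).
188 ÷ 7 = 26 full weeks with remainder 6, so 26 more Tuesdays after the first → 27.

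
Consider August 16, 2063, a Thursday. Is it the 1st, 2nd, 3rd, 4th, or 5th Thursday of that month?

Day 16 falls in week ⌈16/7⌉ of the month.
Days 1–7 hold the 1st Thursday, 8–14 the 2nd, 15–21 the 3rd, 22–28 the 4th, 29–31 the 5th.
16 is in the range for the 3rd.

3rd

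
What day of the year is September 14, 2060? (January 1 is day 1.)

Days in months before September: 31 + 29 + 31 + 30 + 31 + 30 + 31 + 31 = 244.
Plus 14 days into September → day 258.

258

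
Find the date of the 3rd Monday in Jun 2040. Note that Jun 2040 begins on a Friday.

Jun 18, 2040

Jun 2040 begins on a Friday, so the first Monday is Jun 4 (3 days later).
The 3rd Monday is 2 weeks later: 4 + 14 = 18.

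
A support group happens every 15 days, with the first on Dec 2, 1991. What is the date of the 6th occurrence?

Feb 15, 1992

The 6th occurrence is 5 intervals after the first: 5 × 15 = 75 days after Dec 2, 1991.
Dec has 31 days — 29 days to the end of Dec leaves 46.
Jan has 31 days (15 left).
15 days into Feb → Feb 15, 1992.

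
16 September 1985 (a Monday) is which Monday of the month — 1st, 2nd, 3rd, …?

Day 16 falls in week ⌈16/7⌉ of the month.
Days 1–7 hold the 1st Monday, 8–14 the 2nd, 15–21 the 3rd, 22–28 the 4th, 29–31 the 5th.
16 is in the range for the 3rd.

3rd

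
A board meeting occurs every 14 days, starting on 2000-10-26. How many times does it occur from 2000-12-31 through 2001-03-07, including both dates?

5

Occurrences land 14·i days after 2000-10-26 for i = 0, 1, 2, …
2000-12-31 is 66 days after the start; 66 ÷ 14 = 4 remainder 10; since the remainder is 10, round up to i = 5. First occurrence in the window: #6 on 2001-01-04 (5×14 = 70 days in).
2001-03-07 is 132 days after the start; 132 ÷ 14 = 9 remainder 6. Last occurrence in the window: #10 on 2001-03-01.
Occurrences #6 through #10: 5 in total.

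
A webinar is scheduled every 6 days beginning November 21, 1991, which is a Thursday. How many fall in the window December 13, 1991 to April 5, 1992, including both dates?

19

Occurrences land 6·i days after November 21, 1991 for i = 0, 1, 2, …
December 13, 1991 is 22 days after the start; 22 ÷ 6 = 3 remainder 4; since the remainder is 4, round up to i = 4. First occurrence in the window: #5 on December 15, 1991 (4×6 = 24 days in).
April 5, 1992 is 136 days after the start; 136 ÷ 6 = 22 remainder 4. Last occurrence in the window: #23 on April 1, 1992.
Occurrences #5 through #23: 19 in total.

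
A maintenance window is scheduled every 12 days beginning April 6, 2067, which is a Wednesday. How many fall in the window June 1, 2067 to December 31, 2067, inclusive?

18

Occurrences land 12·i days after April 6, 2067 for i = 0, 1, 2, …
June 1, 2067 is 56 days after the start; 56 ÷ 12 = 4 remainder 8; since the remainder is 8, round up to i = 5. First occurrence in the window: #6 on June 5, 2067 (5×12 = 60 days in).
December 31, 2067 is 269 days after the start; 269 ÷ 12 = 22 remainder 5. Last occurrence in the window: #23 on December 26, 2067.
Occurrences #6 through #23: 18 in total.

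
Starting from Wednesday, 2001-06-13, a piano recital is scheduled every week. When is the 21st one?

The 21st occurrence is 20 intervals after the first: 20 × 7 = 140 days after 2001-06-13.
June has 30 days — 17 days to the end of June leaves 123.
July has 31 days (92 left).
August has 31 days (61 left).
September has 30 days (31 left).
31 days into October → 2001-10-31.

2001-10-31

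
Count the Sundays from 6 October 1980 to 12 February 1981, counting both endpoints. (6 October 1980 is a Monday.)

6 October 1980 is a Monday; the first Sunday on or after it is 12 October 1980 (6 days later).
From 12 October 1980 to 12 February 1981: 19 + 30 + 31 + 31 + 12 = 123 days (rest of October, November, December, January, February).
123 ÷ 7 = 17 full weeks with remainder 4, so 17 more Sundays after the first → 18.

18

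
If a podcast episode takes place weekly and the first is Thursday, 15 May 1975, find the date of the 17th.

4 September 1975

The 17th occurrence is 16 intervals after the first: 16 × 7 = 112 days after 15 May 1975.
May has 31 days — 16 days to the end of May leaves 96.
June has 30 days (66 left).
July has 31 days (35 left).
August has 31 days (4 left).
4 days into September → 4 September 1975.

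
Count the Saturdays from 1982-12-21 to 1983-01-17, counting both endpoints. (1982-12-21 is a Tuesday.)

4

1982-12-21 is a Tuesday; the first Saturday on or after it is 1982-12-25 (4 days later).
From 1982-12-25 to 1983-01-17: 6 + 17 = 23 days (rest of December, January).
23 ÷ 7 = 3 full weeks with remainder 2, so 3 more Saturdays after the first → 4.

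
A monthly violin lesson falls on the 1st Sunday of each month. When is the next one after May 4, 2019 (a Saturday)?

May 2019 starts on a Wednesday, so its 1st Sunday is May 5, 2019 (4 days in).
May 5, 2019 is after May 4, 2019, so that is the next one.

May 5, 2019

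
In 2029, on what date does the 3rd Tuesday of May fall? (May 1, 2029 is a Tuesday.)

May 2029 begins on a Tuesday, so the first Tuesday is May 1.
The 3rd Tuesday is 2 weeks later: 1 + 14 = 15.

May 15, 2029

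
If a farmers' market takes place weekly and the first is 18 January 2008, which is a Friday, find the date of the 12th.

The 12th occurrence is 11 intervals after the first: 11 × 7 = 77 days after 18 January 2008.
January has 31 days — 13 days to the end of January leaves 64.
February has 29 days (35 left).
March has 31 days (4 left).
4 days into April → 4 April 2008.

4 April 2008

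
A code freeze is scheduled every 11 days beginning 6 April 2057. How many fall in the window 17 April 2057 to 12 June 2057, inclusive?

Occurrences land 11·i days after 6 April 2057 for i = 0, 1, 2, …
17 April 2057 is 11 days after the start; 11 ÷ 11 = 1 remainder 0. First occurrence in the window: #2 on 17 April 2057 (1×11 = 11 days in).
12 June 2057 is 67 days after the start; 67 ÷ 11 = 6 remainder 1. Last occurrence in the window: #7 on 11 June 2057.
Occurrences #2 through #7: 6 in total.

6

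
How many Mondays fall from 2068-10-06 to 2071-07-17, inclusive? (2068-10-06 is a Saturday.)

145

2068-10-06 is a Saturday; the first Monday on or after it is 2068-10-08 (2 days later).
From 2068-10-08 to 2071-07-17: 84 + 365 + 365 + 198 = 1012 days (rest of 2068, 2069, 2070, to 2071-07-17 in 2071).
1012 ÷ 7 = 144 full weeks with remainder 4, so 144 more Mondays after the first → 145.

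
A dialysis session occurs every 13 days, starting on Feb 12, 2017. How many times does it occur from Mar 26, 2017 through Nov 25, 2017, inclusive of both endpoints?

Occurrences land 13·i days after Feb 12, 2017 for i = 0, 1, 2, …
Mar 26, 2017 is 42 days after the start; 42 ÷ 13 = 3 remainder 3; since the remainder is 3, round up to i = 4. First occurrence in the window: #5 on Apr 5, 2017 (4×13 = 52 days in).
Nov 25, 2017 is 286 days after the start; 286 ÷ 13 = 22 remainder 0. Last occurrence in the window: #23 on Nov 25, 2017.
Occurrences #5 through #23: 19 in total.

19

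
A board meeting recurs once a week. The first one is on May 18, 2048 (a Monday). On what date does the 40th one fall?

The 40th occurrence is 39 intervals after the first: 39 × 7 = 273 days after May 18, 2048.
May has 31 days — 13 days to the end of May leaves 260.
June has 30 days (230 left).
July has 31 days (199 left).
August has 31 days (168 left).
September has 30 days (138 left).
October has 31 days (107 left).
November has 30 days (77 left).
December has 31 days (46 left).
January has 31 days (15 left).
15 days into February → February 15, 2049.

February 15, 2049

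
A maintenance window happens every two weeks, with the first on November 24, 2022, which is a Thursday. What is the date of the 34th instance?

The 34th occurrence is 33 intervals after the first: 33 × 14 = 462 days after November 24, 2022.
November has 30 days — 6 days to the end of November leaves 456.
From end of November to end of 2022 is 31 days (425 left).
2023 has 365 days (60 left).
January has 31 days (29 left).
29 days into February → February 29, 2024.

February 29, 2024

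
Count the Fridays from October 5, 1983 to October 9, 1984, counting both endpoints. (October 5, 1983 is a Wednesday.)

October 5, 1983 is a Wednesday; the first Friday on or after it is October 7, 1983 (2 days later).
From October 7, 1983 to October 9, 1984: 85 + 283 = 368 days (rest of 1983, to October 9, 1984 in 1984).
368 ÷ 7 = 52 full weeks with remainder 4, so 52 more Fridays after the first → 53.

53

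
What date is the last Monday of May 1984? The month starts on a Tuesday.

May 1984 begins on a Tuesday, so the first Monday is May 7 (6 days later).
May 1984 has 31 days. Adding weeks: 7, 14, 21, 28 — the last one ≤ 31 is the 28th.

1984-05-28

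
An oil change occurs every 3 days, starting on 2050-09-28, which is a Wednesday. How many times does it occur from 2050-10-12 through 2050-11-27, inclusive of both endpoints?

16

Occurrences land 3·i days after 2050-09-28 for i = 0, 1, 2, …
2050-10-12 is 14 days after the start; 14 ÷ 3 = 4 remainder 2; since the remainder is 2, round up to i = 5. First occurrence in the window: #6 on 2050-10-13 (5×3 = 15 days in).
2050-11-27 is 60 days after the start; 60 ÷ 3 = 20 remainder 0. Last occurrence in the window: #21 on 2050-11-27.
Occurrences #6 through #21: 16 in total.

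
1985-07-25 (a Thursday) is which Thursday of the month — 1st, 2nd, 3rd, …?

4th

Day 25 falls in week ⌈25/7⌉ of the month.
Days 1–7 hold the 1st Thursday, 8–14 the 2nd, 15–21 the 3rd, 22–28 the 4th, 29–31 the 5th.
25 is in the range for the 4th.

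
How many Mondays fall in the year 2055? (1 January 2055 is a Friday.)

1 January 2055 is a Friday; the first Monday on or after it is 4 January 2055 (3 days later).
From 4 January 2055 to 31 December 2055: 27 + 28 + 31 + 30 + 31 + 30 + 31 + 31 + 30 + 31 + 30 + 31 = 361 days (rest of January, February, March, April, May, June, July, August, September, October, November, December).
361 ÷ 7 = 51 full weeks with remainder 4, so 51 more Mondays after the first → 52.

52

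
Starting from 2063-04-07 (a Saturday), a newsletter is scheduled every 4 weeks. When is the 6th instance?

The 6th occurrence is 5 intervals after the first: 5 × 28 = 140 days after 2063-04-07.
April has 30 days — 23 days to the end of April leaves 117.
May has 31 days (86 left).
June has 30 days (56 left).
July has 31 days (25 left).
25 days into August → 2063-08-25.

2063-08-25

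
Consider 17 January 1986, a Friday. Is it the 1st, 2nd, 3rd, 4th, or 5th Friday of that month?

Day 17 falls in week ⌈17/7⌉ of the month.
Days 1–7 hold the 1st Friday, 8–14 the 2nd, 15–21 the 3rd, 22–28 the 4th, 29–31 the 5th.
17 is in the range for the 3rd.

3rd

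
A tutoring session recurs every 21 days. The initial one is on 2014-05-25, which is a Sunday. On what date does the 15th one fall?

The 15th occurrence is 14 intervals after the first: 14 × 21 = 294 days after 2014-05-25.
May has 31 days — 6 days to the end of May leaves 288.
June has 30 days (258 left).
July has 31 days (227 left).
August has 31 days (196 left).
September has 30 days (166 left).
October has 31 days (135 left).
November has 30 days (105 left).
December has 31 days (74 left).
January has 31 days (43 left).
February has 28 days (15 left).
15 days into March → 2015-03-15.

2015-03-15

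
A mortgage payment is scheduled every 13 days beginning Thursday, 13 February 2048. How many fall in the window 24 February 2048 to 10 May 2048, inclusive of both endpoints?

Occurrences land 13·i days after 13 February 2048 for i = 0, 1, 2, …
24 February 2048 is 11 days after the start; 11 ÷ 13 = 0 remainder 11; since the remainder is 11, round up to i = 1. First occurrence in the window: #2 on 26 February 2048 (1×13 = 13 days in).
10 May 2048 is 87 days after the start; 87 ÷ 13 = 6 remainder 9. Last occurrence in the window: #7 on 1 May 2048.
Occurrences #2 through #7: 6 in total.

6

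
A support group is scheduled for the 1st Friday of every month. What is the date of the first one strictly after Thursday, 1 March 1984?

2 March 1984

March 1984 starts on a Thursday, so its 1st Friday is 2 March 1984 (1 day in).
2 March 1984 is after 1 March 1984, so that is the next one.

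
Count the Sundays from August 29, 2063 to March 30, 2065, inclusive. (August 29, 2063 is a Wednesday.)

83

August 29, 2063 is a Wednesday; the first Sunday on or after it is September 2, 2063 (4 days later).
From September 2, 2063 to March 30, 2065: 120 + 366 + 89 = 575 days (rest of 2063, 2064, to March 30, 2065 in 2065).
575 ÷ 7 = 82 full weeks with remainder 1, so 82 more Sundays after the first → 83.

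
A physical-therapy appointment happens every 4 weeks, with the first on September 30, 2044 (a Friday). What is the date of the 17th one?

The 17th occurrence is 16 intervals after the first: 16 × 28 = 448 days after September 30, 2044.
September has 30 days — 0 days to the end of September leaves 448.
From end of September to end of 2044 is 92 days (356 left).
January has 31 days (325 left).
February has 28 days (297 left).
March has 31 days (266 left).
April has 30 days (236 left).
May has 31 days (205 left).
June has 30 days (175 left).
July has 31 days (144 left).
August has 31 days (113 left).
September has 30 days (83 left).
October has 31 days (52 left).
November has 30 days (22 left).
22 days into December → December 22, 2045.

December 22, 2045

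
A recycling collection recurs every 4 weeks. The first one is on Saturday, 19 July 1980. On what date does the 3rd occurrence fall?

The 3rd occurrence is 2 intervals after the first: 2 × 28 = 56 days after 19 July 1980.
July has 31 days — 12 days to the end of July leaves 44.
August has 31 days (13 left).
13 days into September → 13 September 1980.

13 September 1980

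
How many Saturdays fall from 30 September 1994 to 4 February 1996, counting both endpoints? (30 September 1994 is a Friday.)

30 September 1994 is a Friday; the first Saturday on or after it is 1 October 1994 (1 day later).
From 1 October 1994 to 4 February 1996: 91 + 365 + 35 = 491 days (rest of 1994, 1995, to 4 February 1996 in 1996).
491 ÷ 7 = 70 full weeks with remainder 1, so 70 more Saturdays after the first → 71.

71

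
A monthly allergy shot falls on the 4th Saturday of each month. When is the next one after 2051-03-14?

March 2051 starts on a Wednesday; its first Saturday is the 4th, so the 4th Saturday is the 25th — 2051-03-25.
2051-03-25 is after 2051-03-14, so that is the next one.

2051-03-25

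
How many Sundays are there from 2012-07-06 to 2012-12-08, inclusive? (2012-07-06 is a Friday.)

2012-07-06 is a Friday; the first Sunday on or after it is 2012-07-08 (2 days later).
From 2012-07-08 to 2012-12-08: 23 + 31 + 30 + 31 + 30 + 8 = 153 days (rest of July, August, September, October, November, December).
153 ÷ 7 = 21 full weeks with remainder 6, so 21 more Sundays after the first → 22.

22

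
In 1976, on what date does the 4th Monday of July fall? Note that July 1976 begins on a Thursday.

26 July 1976

July 1976 begins on a Thursday, so the first Monday is July 5 (4 days later).
The 4th Monday is 3 weeks later: 5 + 21 = 26.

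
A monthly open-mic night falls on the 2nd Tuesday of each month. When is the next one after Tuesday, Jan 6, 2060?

Jan 13, 2060

Jan 2060 starts on a Thursday; its first Tuesday is the 6th, so the 2nd Tuesday is the 13th — Jan 13, 2060.
Jan 13, 2060 is after Jan 6, 2060, so that is the next one.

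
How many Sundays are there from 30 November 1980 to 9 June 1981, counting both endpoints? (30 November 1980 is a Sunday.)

28

30 November 1980 is a Sunday; the first Sunday on or after it is 30 November 1980.
From 30 November 1980 to 9 June 1981: 0 + 31 + 31 + 28 + 31 + 30 + 31 + 9 = 191 days (rest of November, December, January, February, March, April, May, June).
191 ÷ 7 = 27 full weeks with remainder 2, so 27 more Sundays after the first → 28.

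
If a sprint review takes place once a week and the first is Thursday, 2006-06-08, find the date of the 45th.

2007-04-12

The 45th occurrence is 44 intervals after the first: 44 × 7 = 308 days after 2006-06-08.
June has 30 days — 22 days to the end of June leaves 286.
July has 31 days (255 left).
August has 31 days (224 left).
September has 30 days (194 left).
October has 31 days (163 left).
November has 30 days (133 left).
December has 31 days (102 left).
January has 31 days (71 left).
February has 28 days (43 left).
March has 31 days (12 left).
12 days into April → 2007-04-12.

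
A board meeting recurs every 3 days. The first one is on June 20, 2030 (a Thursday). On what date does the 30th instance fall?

September 15, 2030

The 30th occurrence is 29 intervals after the first: 29 × 3 = 87 days after June 20, 2030.
June has 30 days — 10 days to the end of June leaves 77.
July has 31 days (46 left).
August has 31 days (15 left).
15 days into September → September 15, 2030.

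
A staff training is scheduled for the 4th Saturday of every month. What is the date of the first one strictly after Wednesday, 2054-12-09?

2054-12-26

December 2054 starts on a Tuesday; its first Saturday is the 5th, so the 4th Saturday is the 26th — 2054-12-26.
2054-12-26 is after 2054-12-09, so that is the next one.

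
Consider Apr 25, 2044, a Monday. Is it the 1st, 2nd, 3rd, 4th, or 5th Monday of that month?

4th

Day 25 falls in week ⌈25/7⌉ of the month.
Days 1–7 hold the 1st Monday, 8–14 the 2nd, 15–21 the 3rd, 22–28 the 4th, 29–31 the 5th.
25 is in the range for the 4th.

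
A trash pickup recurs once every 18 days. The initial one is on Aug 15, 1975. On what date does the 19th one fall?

Jul 4, 1976

The 19th occurrence is 18 intervals after the first: 18 × 18 = 324 days after Aug 15, 1975.
Aug has 31 days — 16 days to the end of Aug leaves 308.
Sep has 30 days (278 left).
Oct has 31 days (247 left).
Nov has 30 days (217 left).
Dec has 31 days (186 left).
Jan has 31 days (155 left).
Feb has 29 days (126 left).
Mar has 31 days (95 left).
Apr has 30 days (65 left).
May has 31 days (34 left).
Jun has 30 days (4 left).
4 days into Jul → Jul 4, 1976.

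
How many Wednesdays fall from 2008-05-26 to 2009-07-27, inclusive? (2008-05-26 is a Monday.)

2008-05-26 is a Monday; the first Wednesday on or after it is 2008-05-28 (2 days later).
From 2008-05-28 to 2009-07-27: 217 + 208 = 425 days (rest of 2008, to 2009-07-27 in 2009).
425 ÷ 7 = 60 full weeks with remainder 5, so 60 more Wednesdays after the first → 61.

61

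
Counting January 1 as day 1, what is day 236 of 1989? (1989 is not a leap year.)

Jan has 31 days (236 − 31 = 205 remain).
Feb has 28 days (205 − 28 = 177 remain).
Mar has 31 days (177 − 31 = 146 remain).
Apr has 30 days (146 − 30 = 116 remain).
May has 31 days (116 − 31 = 85 remain).
Jun has 30 days (85 − 30 = 55 remain).
Jul has 31 days (55 − 31 = 24 remain).
24 into Aug → Aug 24.

Aug 24, 1989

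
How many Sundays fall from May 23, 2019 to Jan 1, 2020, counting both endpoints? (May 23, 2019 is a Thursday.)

32

May 23, 2019 is a Thursday; the first Sunday on or after it is May 26, 2019 (3 days later).
From May 26, 2019 to Jan 1, 2020: 5 + 30 + 31 + 31 + 30 + 31 + 30 + 31 + 1 = 220 days (rest of May, Jun, Jul, Aug, Sep, Oct, Nov, Dec, Jan).
220 ÷ 7 = 31 full weeks with remainder 3, so 31 more Sundays after the first → 32.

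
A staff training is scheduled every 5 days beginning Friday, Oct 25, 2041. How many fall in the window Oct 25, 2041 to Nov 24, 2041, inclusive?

7

Occurrences land 5·i days after Oct 25, 2041 for i = 0, 1, 2, …
The window opens on the start date, so the first occurrence inside is #1 on Oct 25, 2041.
Nov 24, 2041 is 30 days after the start; 30 ÷ 5 = 6 remainder 0. Last occurrence in the window: #7 on Nov 24, 2041.
Occurrences #1 through #7: 7 in total.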